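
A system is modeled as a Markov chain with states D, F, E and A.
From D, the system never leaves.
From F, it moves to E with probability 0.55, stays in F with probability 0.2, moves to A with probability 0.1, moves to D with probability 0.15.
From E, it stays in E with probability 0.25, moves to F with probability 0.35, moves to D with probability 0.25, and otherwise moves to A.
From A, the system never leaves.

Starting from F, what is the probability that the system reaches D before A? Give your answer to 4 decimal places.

Let h(s) be the probability of absorption at D starting from transient state s. Then h(D) = 1 and h(A) = 0. By first-step analysis:
h(F) = 0.15·1 + 0.2·h(F) + 0.55·h(E) + 0.1·0
h(E) = 0.25·1 + 0.35·h(F) + 0.25·h(E) + 0.15·0
Solving: h(F) = 0.6135, h(E) = 0.6196.
Starting from F, the probability is 0.6135.

0.6135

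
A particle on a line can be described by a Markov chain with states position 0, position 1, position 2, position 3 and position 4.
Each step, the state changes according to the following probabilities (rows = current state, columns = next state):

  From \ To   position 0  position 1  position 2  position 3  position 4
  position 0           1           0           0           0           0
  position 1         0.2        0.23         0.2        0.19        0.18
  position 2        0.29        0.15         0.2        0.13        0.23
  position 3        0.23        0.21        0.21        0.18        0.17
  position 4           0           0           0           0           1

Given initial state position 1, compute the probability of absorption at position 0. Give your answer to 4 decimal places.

Let h(s) be the probability of absorption at position 0 starting from transient state s. Then h(position 0) = 1 and h(position 4) = 0. By first-step analysis:
h(position 1) = 0.2·1 + 0.23·h(position 1) + 0.2·h(position 2) + 0.19·h(position 3) + 0.18·0
h(position 2) = 0.29·1 + 0.15·h(position 1) + 0.2·h(position 2) + 0.13·h(position 3) + 0.23·0
h(position 3) = 0.23·1 + 0.21·h(position 1) + 0.21·h(position 2) + 0.18·h(position 3) + 0.17·0
Solving: h(position 1) = 0.5426, h(position 2) = 0.5555, h(position 3) = 0.5617.
Starting from position 1, the probability is 0.5426.

0.5426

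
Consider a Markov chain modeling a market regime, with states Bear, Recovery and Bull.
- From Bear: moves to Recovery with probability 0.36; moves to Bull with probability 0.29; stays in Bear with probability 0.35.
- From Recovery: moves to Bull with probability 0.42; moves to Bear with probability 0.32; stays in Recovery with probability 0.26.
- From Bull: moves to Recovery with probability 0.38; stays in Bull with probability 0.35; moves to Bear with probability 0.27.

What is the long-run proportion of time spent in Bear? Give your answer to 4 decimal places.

0.3116

Let the stationary distribution be π with π = πP and π_1 + π_2 + π_3 = 1.
π_1 = 0.35·π_1 + 0.32·π_2 + 0.27·π_3
π_2 = 0.36·π_1 + 0.26·π_2 + 0.38·π_3
Solving with the normalization constraint gives π = (0.3116, 0.3337, 0.3547).
So the stationary probability of Bear is 0.3116.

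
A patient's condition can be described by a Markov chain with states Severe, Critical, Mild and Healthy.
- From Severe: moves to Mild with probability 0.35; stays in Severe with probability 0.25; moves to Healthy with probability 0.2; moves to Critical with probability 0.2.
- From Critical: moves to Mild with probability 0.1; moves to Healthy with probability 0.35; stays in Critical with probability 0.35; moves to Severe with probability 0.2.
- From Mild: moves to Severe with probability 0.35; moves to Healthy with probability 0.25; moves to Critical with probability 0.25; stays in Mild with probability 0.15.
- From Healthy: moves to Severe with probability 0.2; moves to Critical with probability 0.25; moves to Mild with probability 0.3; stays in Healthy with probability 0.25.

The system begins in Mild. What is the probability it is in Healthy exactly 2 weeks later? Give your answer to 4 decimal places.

0.2575

Propagate the distribution vector 2 weeks from Mild.
After 0 weeks: (0.0000, 0.0000, 1.0000, 0.0000)
After 1 week: (0.3500, 0.2500, 0.1500, 0.2500)
After 2 weeks: (0.2400, 0.2575, 0.2450, 0.2575)
P(in Healthy after 2 weeks) = 0.2575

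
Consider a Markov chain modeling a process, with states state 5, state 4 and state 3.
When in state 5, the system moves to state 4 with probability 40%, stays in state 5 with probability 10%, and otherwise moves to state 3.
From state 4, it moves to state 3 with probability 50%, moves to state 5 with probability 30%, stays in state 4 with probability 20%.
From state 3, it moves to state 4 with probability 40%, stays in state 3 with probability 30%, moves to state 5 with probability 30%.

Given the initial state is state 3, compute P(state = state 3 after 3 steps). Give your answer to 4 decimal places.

0.4120

Propagate the distribution vector 3 steps from state 3.
After 0 steps: (0.0000, 0.0000, 1.0000)
After 1 step: (0.3000, 0.4000, 0.3000)
After 2 steps: (0.2400, 0.3200, 0.4400)
After 3 steps: (0.2520, 0.3360, 0.4120)
P(in state 3 after 3 steps) = 0.4120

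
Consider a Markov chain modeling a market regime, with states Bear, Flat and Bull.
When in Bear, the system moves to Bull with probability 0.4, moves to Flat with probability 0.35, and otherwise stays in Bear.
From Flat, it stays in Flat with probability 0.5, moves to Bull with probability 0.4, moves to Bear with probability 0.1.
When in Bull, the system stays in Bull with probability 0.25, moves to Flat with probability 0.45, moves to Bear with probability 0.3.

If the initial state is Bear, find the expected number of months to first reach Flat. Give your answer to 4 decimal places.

2.5989

Let t(s) be the expected number of months to first reach Flat from state s, with t(Flat) = 0. Conditioning on the first month:
t(Bear) = 1 + 0.25·t(Bear) + 0.4·t(Bull)
t(Bull) = 1 + 0.3·t(Bear) + 0.25·t(Bull)
Solving: t(Bear) = 2.5989, t(Bull) = 2.3729.
Expected months from Bear to Flat: 2.5989.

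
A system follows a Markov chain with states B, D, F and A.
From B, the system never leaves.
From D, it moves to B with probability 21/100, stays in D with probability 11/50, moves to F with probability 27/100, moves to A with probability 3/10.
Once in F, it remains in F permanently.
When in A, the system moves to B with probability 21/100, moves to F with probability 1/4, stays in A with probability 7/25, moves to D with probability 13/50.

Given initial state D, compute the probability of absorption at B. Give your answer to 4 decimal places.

0.4429

Let h(s) be the probability of absorption at B starting from transient state s. Then h(B) = 1 and h(F) = 0. By first-step analysis:
h(D) = 0.21·1 + 0.22·h(D) + 0.27·0 + 0.3·h(A)
h(A) = 0.21·1 + 0.26·h(D) + 0.25·0 + 0.28·h(A)
Solving: h(D) = 0.4429, h(A) = 0.4516.
Starting from D, the probability is 0.4429.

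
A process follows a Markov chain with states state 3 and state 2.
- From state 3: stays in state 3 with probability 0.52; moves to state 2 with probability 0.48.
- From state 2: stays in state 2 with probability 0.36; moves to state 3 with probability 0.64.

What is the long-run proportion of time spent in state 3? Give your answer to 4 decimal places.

Let the stationary distribution be π with π = πP and π_1 + π_2 = 1.
π_1 = 0.52·π_1 + 0.64·π_2
Solving with the normalization constraint gives π = (0.5714, 0.4286).
So the stationary probability of state 3 is 0.5714.

0.5714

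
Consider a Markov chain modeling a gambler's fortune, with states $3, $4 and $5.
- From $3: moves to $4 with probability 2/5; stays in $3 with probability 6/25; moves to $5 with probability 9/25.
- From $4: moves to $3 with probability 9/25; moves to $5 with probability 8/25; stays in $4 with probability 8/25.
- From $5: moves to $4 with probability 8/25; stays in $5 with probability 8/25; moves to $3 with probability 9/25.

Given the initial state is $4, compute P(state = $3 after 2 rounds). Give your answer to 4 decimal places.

Sum over the intermediate state after 1 round:
P = P($4→$3)·P($3→$3) + P($4→$4)·P($4→$3) + P($4→$5)·P($5→$3)
  = 0.36×0.24 + 0.32×0.36 + 0.32×0.36
  = 0.0864 + 0.1152 + 0.1152 = 0.3168

0.3168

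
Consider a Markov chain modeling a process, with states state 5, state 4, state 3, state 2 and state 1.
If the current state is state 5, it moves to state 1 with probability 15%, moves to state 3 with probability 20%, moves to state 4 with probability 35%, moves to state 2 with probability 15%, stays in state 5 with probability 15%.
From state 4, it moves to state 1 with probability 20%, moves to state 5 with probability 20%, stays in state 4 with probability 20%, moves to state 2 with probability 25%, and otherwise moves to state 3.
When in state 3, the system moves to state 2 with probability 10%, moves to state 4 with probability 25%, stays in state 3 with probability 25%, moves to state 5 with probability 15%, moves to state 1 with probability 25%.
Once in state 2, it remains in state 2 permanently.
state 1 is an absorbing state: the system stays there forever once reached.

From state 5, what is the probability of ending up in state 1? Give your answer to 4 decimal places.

0.5212

Let h(s) be the probability of absorption at state 1 starting from transient state s. Then h(state 1) = 1 and h(state 2) = 0. By first-step analysis:
h(state 5) = 0.15·h(state 5) + 0.35·h(state 4) + 0.2·h(state 3) + 0.15·0 + 0.15·1
h(state 4) = 0.2·h(state 5) + 0.2·h(state 4) + 0.15·h(state 3) + 0.25·0 + 0.2·1
h(state 3) = 0.15·h(state 5) + 0.25·h(state 4) + 0.25·h(state 3) + 0.1·0 + 0.25·1
Solving: h(state 5) = 0.5212, h(state 4) = 0.4932, h(state 3) = 0.6020.
Starting from state 5, the probability is 0.5212.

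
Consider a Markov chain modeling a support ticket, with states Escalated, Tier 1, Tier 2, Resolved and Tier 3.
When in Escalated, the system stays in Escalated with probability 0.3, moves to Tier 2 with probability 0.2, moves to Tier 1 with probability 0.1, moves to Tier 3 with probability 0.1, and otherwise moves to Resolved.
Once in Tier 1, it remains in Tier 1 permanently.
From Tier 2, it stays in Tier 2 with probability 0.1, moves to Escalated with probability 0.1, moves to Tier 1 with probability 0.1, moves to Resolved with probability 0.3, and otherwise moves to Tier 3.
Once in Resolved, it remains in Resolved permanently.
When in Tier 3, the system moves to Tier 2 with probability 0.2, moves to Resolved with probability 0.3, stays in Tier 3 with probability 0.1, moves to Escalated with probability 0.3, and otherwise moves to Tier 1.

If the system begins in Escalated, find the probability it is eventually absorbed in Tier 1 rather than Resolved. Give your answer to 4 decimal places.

0.2500

Let h(s) be the probability of absorption at Tier 1 starting from transient state s. Then h(Tier 1) = 1 and h(Resolved) = 0. By first-step analysis:
h(Escalated) = 0.3·h(Escalated) + 0.1·1 + 0.2·h(Tier 2) + 0.3·0 + 0.1·h(Tier 3)
h(Tier 2) = 0.1·h(Escalated) + 0.1·1 + 0.1·h(Tier 2) + 0.3·0 + 0.4·h(Tier 3)
h(Tier 3) = 0.3·h(Escalated) + 0.1·1 + 0.2·h(Tier 2) + 0.3·0 + 0.1·h(Tier 3)
Solving: h(Escalated) = 0.2500, h(Tier 2) = 0.2500, h(Tier 3) = 0.2500.
Starting from Escalated, the probability is 0.2500.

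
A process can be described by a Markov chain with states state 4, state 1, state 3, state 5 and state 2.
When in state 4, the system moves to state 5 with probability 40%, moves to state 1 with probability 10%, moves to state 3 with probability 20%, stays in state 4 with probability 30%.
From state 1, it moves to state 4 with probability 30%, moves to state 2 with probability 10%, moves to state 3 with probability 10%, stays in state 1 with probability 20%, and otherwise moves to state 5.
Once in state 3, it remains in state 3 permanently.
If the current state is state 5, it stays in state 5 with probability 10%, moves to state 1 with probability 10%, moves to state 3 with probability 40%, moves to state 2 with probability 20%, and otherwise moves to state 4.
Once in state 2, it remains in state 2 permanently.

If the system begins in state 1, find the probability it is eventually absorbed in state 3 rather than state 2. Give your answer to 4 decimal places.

Let h(s) be the probability of absorption at state 3 starting from transient state s. Then h(state 3) = 1 and h(state 2) = 0. By first-step analysis:
h(state 4) = 0.3·h(state 4) + 0.1·h(state 1) + 0.2·1 + 0.4·h(state 5)
h(state 1) = 0.3·h(state 4) + 0.2·h(state 1) + 0.1·1 + 0.3·h(state 5) + 0.1·0
h(state 5) = 0.2·h(state 4) + 0.1·h(state 1) + 0.4·1 + 0.1·h(state 5) + 0.2·0
Solving: h(state 4) = 0.7781, h(state 1) = 0.6765, h(state 5) = 0.6925.
Starting from state 1, the probability is 0.6765.

0.6765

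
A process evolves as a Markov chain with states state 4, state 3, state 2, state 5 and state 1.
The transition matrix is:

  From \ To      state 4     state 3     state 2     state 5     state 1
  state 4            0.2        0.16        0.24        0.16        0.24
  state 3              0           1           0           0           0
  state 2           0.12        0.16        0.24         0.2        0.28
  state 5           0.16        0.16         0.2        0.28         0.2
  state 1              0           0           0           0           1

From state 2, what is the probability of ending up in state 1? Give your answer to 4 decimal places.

0.6168

Let h(s) be the probability of absorption at state 1 starting from transient state s. Then h(state 1) = 1 and h(state 3) = 0. By first-step analysis:
h(state 4) = 0.2·h(state 4) + 0.16·0 + 0.24·h(state 2) + 0.16·h(state 5) + 0.24·1
h(state 2) = 0.12·h(state 4) + 0.16·0 + 0.24·h(state 2) + 0.2·h(state 5) + 0.28·1
h(state 5) = 0.16·h(state 4) + 0.16·0 + 0.2·h(state 2) + 0.28·h(state 5) + 0.2·1
Solving: h(state 4) = 0.6016, h(state 2) = 0.6168, h(state 5) = 0.5828.
Starting from state 2, the probability is 0.6168.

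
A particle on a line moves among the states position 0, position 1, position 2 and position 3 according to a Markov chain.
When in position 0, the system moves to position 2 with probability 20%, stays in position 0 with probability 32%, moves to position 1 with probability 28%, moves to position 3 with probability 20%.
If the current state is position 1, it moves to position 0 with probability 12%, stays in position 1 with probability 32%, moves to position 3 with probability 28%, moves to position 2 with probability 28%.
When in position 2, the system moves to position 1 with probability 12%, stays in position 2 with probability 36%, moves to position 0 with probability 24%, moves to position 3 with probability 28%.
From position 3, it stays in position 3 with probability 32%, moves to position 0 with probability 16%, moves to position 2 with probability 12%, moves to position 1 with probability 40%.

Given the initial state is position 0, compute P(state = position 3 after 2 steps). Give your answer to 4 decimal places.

0.2624

Propagate the distribution vector 2 steps from position 0.
After 0 steps: (1.0000, 0.0000, 0.0000, 0.0000)
After 1 step: (0.3200, 0.2800, 0.2000, 0.2000)
After 2 steps: (0.2160, 0.2832, 0.2384, 0.2624)
P(in position 3 after 2 steps) = 0.2624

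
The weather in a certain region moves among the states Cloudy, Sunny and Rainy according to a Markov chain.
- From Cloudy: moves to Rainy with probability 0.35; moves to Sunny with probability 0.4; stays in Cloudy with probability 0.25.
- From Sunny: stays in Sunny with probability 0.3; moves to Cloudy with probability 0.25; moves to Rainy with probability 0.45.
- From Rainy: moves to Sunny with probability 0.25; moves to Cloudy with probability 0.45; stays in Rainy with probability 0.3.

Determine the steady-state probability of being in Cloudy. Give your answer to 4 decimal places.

Let the stationary distribution be π with π = πP and π_1 + π_2 + π_3 = 1.
π_1 = 0.25·π_1 + 0.25·π_2 + 0.45·π_3
π_2 = 0.4·π_1 + 0.3·π_2 + 0.25·π_3
Solving with the normalization constraint gives π = (0.3226, 0.3141, 0.3632).
So the stationary probability of Cloudy is 0.3226.

0.3226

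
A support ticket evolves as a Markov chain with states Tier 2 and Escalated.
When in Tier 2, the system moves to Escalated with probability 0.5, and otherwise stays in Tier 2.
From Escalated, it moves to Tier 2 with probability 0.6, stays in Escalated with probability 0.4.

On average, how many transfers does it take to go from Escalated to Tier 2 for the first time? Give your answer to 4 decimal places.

Let t(s) be the expected number of transfers to first reach Tier 2 from state s, with t(Tier 2) = 0. Conditioning on the first transfer:
t(Escalated) = 1 + 0.4·t(Escalated)
Solving: t(Escalated) = 1.6667.
Expected transfers from Escalated to Tier 2: 1.6667.

1.6667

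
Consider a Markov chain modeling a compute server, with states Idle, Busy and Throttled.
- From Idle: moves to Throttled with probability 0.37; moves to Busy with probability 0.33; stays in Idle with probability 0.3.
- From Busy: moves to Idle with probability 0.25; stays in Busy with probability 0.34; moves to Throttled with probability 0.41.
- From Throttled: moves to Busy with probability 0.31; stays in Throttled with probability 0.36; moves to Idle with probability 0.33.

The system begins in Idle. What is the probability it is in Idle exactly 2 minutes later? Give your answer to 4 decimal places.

Sum over the intermediate state after 1 minute:
P = P(Idle→Idle)·P(Idle→Idle) + P(Idle→Busy)·P(Busy→Idle) + P(Idle→Throttled)·P(Throttled→Idle)
  = 0.3×0.3 + 0.33×0.25 + 0.37×0.33
  = 0.0900 + 0.0825 + 0.1221 = 0.2946

0.2946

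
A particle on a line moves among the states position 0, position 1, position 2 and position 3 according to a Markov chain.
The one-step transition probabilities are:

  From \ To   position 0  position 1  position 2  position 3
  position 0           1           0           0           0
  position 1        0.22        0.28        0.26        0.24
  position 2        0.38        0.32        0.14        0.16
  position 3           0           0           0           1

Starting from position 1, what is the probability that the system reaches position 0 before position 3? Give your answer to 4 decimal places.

0.5373

Let h(s) be the probability of absorption at position 0 starting from transient state s. Then h(position 0) = 1 and h(position 3) = 0. By first-step analysis:
h(position 1) = 0.22·1 + 0.28·h(position 1) + 0.26·h(position 2) + 0.24·0
h(position 2) = 0.38·1 + 0.32·h(position 1) + 0.14·h(position 2) + 0.16·0
Solving: h(position 1) = 0.5373, h(position 2) = 0.6418.
Starting from position 1, the probability is 0.5373.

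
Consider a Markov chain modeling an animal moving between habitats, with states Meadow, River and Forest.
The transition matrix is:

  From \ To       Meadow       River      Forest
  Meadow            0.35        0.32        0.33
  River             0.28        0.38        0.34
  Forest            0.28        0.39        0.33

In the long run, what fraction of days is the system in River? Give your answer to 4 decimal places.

Let the stationary distribution be π with π = πP and π_1 + π_2 + π_3 = 1.
π_1 = 0.35·π_1 + 0.28·π_2 + 0.28·π_3
π_2 = 0.32·π_1 + 0.38·π_2 + 0.39·π_3
Solving with the normalization constraint gives π = (0.3011, 0.3653, 0.3337).
So the stationary probability of River is 0.3653.

0.3653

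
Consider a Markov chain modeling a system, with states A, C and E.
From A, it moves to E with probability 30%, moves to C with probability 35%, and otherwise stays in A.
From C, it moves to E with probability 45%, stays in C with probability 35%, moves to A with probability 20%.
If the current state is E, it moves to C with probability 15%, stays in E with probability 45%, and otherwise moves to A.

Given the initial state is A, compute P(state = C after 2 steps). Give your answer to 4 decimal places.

0.2900

Sum over the intermediate state after 1 step:
P = P(A→A)·P(A→C) + P(A→C)·P(C→C) + P(A→E)·P(E→C)
  = 0.35×0.35 + 0.35×0.35 + 0.3×0.15
  = 0.1225 + 0.1225 + 0.0450 = 0.2900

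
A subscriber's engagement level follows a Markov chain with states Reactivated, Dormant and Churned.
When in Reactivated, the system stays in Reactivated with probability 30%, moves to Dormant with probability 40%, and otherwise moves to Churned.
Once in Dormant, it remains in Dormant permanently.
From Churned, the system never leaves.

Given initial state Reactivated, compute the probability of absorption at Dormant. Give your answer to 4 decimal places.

Let h(s) be the probability of absorption at Dormant starting from transient state s. Then h(Dormant) = 1 and h(Churned) = 0. By first-step analysis:
h(Reactivated) = 0.3·h(Reactivated) + 0.4·1 + 0.3·0
Solving: h(Reactivated) = 0.5714.
Starting from Reactivated, the probability is 0.5714.

0.5714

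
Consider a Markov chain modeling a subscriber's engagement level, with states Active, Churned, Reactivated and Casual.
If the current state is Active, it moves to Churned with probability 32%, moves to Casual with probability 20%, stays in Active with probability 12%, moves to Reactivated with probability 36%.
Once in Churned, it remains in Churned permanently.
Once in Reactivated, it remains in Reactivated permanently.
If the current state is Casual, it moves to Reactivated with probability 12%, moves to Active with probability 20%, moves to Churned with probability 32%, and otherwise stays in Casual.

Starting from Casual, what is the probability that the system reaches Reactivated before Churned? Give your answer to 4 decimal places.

0.3394

Let h(s) be the probability of absorption at Reactivated starting from transient state s. Then h(Reactivated) = 1 and h(Churned) = 0. By first-step analysis:
h(Active) = 0.12·h(Active) + 0.32·0 + 0.36·1 + 0.2·h(Casual)
h(Casual) = 0.2·h(Active) + 0.32·0 + 0.12·1 + 0.36·h(Casual)
Solving: h(Active) = 0.4862, h(Casual) = 0.3394.
Starting from Casual, the probability is 0.3394.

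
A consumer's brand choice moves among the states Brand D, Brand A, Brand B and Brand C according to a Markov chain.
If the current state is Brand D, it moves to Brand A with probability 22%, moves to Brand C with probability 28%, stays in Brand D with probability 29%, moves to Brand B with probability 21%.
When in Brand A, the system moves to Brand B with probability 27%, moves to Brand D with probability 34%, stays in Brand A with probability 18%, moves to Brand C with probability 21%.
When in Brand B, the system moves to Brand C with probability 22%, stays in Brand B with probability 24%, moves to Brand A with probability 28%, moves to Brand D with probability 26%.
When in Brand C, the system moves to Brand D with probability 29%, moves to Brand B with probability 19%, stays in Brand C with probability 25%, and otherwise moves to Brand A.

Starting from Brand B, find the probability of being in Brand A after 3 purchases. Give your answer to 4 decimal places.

0.2364

Propagate the distribution vector 3 purchases from Brand B.
After 0 purchases: (0.0000, 0.0000, 1.0000, 0.0000)
After 1 purchase: (0.2600, 0.2800, 0.2400, 0.2200)
After 2 purchases: (0.2968, 0.2342, 0.2296, 0.2394)
After 3 purchases: (0.2948, 0.2364, 0.2262, 0.2426)
P(in Brand A after 3 purchases) = 0.2364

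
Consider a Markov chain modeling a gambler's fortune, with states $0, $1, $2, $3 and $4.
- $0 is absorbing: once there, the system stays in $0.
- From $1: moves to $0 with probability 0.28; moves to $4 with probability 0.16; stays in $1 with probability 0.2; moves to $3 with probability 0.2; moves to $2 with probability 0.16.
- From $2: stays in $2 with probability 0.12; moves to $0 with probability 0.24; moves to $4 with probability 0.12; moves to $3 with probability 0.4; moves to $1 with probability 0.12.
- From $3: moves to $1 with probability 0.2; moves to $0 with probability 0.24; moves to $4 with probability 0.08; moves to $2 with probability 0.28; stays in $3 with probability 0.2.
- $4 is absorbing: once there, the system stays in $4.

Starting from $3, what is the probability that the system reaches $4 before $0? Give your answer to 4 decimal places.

Let h(s) be the probability of absorption at $4 starting from transient state s. Then h($4) = 1 and h($0) = 0. By first-step analysis:
h($1) = 0.28·0 + 0.2·h($1) + 0.16·h($2) + 0.2·h($3) + 0.16·1
h($2) = 0.24·0 + 0.12·h($1) + 0.12·h($2) + 0.4·h($3) + 0.12·1
h($3) = 0.24·0 + 0.2·h($1) + 0.28·h($2) + 0.2·h($3) + 0.08·1
Solving: h($1) = 0.3370, h($2) = 0.3164, h($3) = 0.2950.
Starting from $3, the probability is 0.2950.

0.2950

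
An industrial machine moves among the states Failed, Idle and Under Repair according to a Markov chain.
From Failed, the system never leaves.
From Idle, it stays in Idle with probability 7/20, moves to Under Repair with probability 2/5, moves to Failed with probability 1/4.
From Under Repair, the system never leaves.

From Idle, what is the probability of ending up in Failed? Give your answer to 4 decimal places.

0.3846

Let h(s) be the probability of absorption at Failed starting from transient state s. Then h(Failed) = 1 and h(Under Repair) = 0. By first-step analysis:
h(Idle) = 0.25·1 + 0.35·h(Idle) + 0.4·0
Solving: h(Idle) = 0.3846.
Starting from Idle, the probability is 0.3846.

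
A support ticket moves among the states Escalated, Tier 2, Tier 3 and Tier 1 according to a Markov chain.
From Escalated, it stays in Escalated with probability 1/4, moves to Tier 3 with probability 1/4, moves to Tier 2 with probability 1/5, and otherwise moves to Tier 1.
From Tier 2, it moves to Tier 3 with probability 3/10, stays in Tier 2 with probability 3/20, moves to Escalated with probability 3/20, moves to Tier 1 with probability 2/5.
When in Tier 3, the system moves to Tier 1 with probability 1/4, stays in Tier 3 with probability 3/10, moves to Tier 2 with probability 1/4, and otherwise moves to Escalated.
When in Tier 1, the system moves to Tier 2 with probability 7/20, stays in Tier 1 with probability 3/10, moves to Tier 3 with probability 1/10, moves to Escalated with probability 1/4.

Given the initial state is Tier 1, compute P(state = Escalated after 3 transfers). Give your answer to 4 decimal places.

0.2154

Propagate the distribution vector 3 transfers from Tier 1.
After 0 transfers: (0.0000, 0.0000, 0.0000, 1.0000)
After 1 transfer: (0.2500, 0.3500, 0.1000, 0.3000)
After 2 transfers: (0.2100, 0.2325, 0.2275, 0.3300)
After 3 transfers: (0.2154, 0.2493, 0.2235, 0.3119)
P(in Escalated after 3 transfers) = 0.2154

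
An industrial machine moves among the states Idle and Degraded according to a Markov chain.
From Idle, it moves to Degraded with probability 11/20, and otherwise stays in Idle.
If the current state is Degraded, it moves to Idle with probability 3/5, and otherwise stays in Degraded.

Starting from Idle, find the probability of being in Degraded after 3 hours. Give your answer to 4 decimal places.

0.4799

Propagate the distribution vector 3 hours from Idle.
After 0 hours: (1.0000, 0.0000)
After 1 hour: (0.4500, 0.5500)
After 2 hours: (0.5325, 0.4675)
After 3 hours: (0.5201, 0.4799)
P(in Degraded after 3 hours) = 0.4799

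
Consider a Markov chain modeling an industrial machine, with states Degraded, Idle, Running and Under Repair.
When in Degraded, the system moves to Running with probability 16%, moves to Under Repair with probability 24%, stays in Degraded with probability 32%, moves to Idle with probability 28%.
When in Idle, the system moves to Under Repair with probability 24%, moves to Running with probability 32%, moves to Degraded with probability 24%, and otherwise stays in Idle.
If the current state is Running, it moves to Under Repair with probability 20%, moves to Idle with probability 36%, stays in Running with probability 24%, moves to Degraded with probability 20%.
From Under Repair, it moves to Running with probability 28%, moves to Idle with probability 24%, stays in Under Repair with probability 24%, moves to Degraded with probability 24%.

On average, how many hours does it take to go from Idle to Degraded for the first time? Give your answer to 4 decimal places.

4.3766

Let t(s) be the expected number of hours to first reach Degraded from state s, with t(Degraded) = 0. Conditioning on the first hour:
t(Idle) = 1 + 0.2·t(Idle) + 0.32·t(Running) + 0.24·t(Under Repair)
t(Running) = 1 + 0.36·t(Idle) + 0.24·t(Running) + 0.2·t(Under Repair)
t(Under Repair) = 1 + 0.24·t(Idle) + 0.28·t(Running) + 0.24·t(Under Repair)
Solving: t(Idle) = 4.3766, t(Running) = 4.5390, t(Under Repair) = 4.3701.
Expected hours from Idle to Degraded: 4.3766.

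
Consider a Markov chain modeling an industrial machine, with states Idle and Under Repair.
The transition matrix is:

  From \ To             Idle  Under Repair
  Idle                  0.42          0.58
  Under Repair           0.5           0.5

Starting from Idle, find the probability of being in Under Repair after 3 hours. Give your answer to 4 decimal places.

Propagate the distribution vector 3 hours from Idle.
After 0 hours: (1.0000, 0.0000)
After 1 hour: (0.4200, 0.5800)
After 2 hours: (0.4664, 0.5336)
After 3 hours: (0.4627, 0.5373)
P(in Under Repair after 3 hours) = 0.5373

0.5373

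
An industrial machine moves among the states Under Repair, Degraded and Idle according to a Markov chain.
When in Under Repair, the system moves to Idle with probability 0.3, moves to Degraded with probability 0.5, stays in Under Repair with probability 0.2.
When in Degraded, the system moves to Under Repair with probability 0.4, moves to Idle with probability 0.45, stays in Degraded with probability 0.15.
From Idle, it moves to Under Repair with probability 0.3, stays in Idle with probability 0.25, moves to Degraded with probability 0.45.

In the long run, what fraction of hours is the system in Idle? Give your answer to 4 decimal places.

0.3368

Let the stationary distribution be π with π = πP and π_1 + π_2 + π_3 = 1.
π_1 = 0.2·π_1 + 0.4·π_2 + 0.3·π_3
π_2 = 0.5·π_1 + 0.15·π_2 + 0.45·π_3
Solving with the normalization constraint gives π = (0.3053, 0.3579, 0.3368).
So the stationary probability of Idle is 0.3368.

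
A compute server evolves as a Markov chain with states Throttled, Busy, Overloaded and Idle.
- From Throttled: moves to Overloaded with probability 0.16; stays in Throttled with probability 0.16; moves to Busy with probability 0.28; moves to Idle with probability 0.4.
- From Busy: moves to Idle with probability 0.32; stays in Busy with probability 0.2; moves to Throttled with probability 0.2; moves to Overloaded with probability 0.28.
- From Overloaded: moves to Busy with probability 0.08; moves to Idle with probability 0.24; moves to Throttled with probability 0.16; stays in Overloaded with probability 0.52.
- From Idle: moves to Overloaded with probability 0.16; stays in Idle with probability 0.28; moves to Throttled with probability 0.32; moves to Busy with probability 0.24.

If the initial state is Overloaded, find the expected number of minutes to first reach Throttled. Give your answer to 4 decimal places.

4.8220

Let t(s) be the expected number of minutes to first reach Throttled from state s, with t(Throttled) = 0. Conditioning on the first minute:
t(Busy) = 1 + 0.2·t(Busy) + 0.28·t(Overloaded) + 0.32·t(Idle)
t(Overloaded) = 1 + 0.08·t(Busy) + 0.52·t(Overloaded) + 0.24·t(Idle)
t(Idle) = 1 + 0.24·t(Busy) + 0.16·t(Overloaded) + 0.28·t(Idle)
Solving: t(Busy) = 4.5252, t(Overloaded) = 4.8220, t(Idle) = 3.9688.
Expected minutes from Overloaded to Throttled: 4.8220.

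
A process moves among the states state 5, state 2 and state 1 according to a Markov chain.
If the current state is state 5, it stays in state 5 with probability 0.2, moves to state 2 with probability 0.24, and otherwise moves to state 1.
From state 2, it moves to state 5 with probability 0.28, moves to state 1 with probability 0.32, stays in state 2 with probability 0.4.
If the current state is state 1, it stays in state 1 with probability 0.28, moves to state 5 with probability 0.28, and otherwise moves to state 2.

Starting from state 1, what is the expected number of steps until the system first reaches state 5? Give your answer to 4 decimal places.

Let t(s) be the expected number of steps to first reach state 5 from state s, with t(state 5) = 0. Conditioning on the first step:
t(state 2) = 1 + 0.4·t(state 2) + 0.32·t(state 1)
t(state 1) = 1 + 0.44·t(state 2) + 0.28·t(state 1)
Solving: t(state 2) = 3.5714, t(state 1) = 3.5714.
Expected steps from state 1 to state 5: 3.5714.

3.5714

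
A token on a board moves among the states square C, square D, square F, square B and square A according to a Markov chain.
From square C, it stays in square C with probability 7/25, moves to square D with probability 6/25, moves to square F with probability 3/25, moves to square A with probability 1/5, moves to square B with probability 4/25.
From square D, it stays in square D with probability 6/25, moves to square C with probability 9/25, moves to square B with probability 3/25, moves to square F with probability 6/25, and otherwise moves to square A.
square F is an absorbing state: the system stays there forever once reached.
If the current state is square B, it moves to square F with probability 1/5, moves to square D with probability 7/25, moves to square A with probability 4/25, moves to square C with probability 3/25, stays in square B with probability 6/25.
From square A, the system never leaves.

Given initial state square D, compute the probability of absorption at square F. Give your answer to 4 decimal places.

0.6513

Let h(s) be the probability of absorption at square F starting from transient state s. Then h(square F) = 1 and h(square A) = 0. By first-step analysis:
h(square C) = 0.28·h(square C) + 0.24·h(square D) + 0.12·1 + 0.16·h(square B) + 0.2·0
h(square D) = 0.36·h(square C) + 0.24·h(square D) + 0.24·1 + 0.12·h(square B) + 0.04·0
h(square B) = 0.12·h(square C) + 0.28·h(square D) + 0.2·1 + 0.24·h(square B) + 0.16·0
Solving: h(square C) = 0.5136, h(square D) = 0.6513, h(square B) = 0.5842.
Starting from square D, the probability is 0.6513.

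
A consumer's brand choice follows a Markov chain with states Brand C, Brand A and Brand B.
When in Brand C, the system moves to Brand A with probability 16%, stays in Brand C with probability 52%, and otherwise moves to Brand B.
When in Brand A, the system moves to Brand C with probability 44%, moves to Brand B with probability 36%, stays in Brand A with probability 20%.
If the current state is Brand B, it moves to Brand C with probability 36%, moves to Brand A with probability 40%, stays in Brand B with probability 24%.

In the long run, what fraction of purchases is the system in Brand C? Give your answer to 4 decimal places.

0.4517

Let the stationary distribution be π with π = πP and π_1 + π_2 + π_3 = 1.
π_1 = 0.52·π_1 + 0.44·π_2 + 0.36·π_3
π_2 = 0.16·π_1 + 0.2·π_2 + 0.4·π_3
Solving with the normalization constraint gives π = (0.4517, 0.2430, 0.3053).
So the stationary probability of Brand C is 0.4517.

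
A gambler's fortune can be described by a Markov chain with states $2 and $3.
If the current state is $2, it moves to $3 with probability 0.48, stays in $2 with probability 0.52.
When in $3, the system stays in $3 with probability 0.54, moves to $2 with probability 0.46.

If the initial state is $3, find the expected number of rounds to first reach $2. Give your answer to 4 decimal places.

2.1739

Let t(s) be the expected number of rounds to first reach $2 from state s, with t($2) = 0. Conditioning on the first round:
t($3) = 1 + 0.54·t($3)
Solving: t($3) = 2.1739.
Expected rounds from $3 to $2: 2.1739.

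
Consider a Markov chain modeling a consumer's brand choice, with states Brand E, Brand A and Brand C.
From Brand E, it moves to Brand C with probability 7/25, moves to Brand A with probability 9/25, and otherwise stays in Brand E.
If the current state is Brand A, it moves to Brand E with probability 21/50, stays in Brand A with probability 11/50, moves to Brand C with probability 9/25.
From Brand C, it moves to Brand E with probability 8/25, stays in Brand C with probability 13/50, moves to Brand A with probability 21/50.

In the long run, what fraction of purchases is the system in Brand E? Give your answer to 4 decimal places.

Let the stationary distribution be π with π = πP and π_1 + π_2 + π_3 = 1.
π_1 = 0.36·π_1 + 0.42·π_2 + 0.32·π_3
π_2 = 0.36·π_1 + 0.22·π_2 + 0.42·π_3
Solving with the normalization constraint gives π = (0.3679, 0.3316, 0.3005).
So the stationary probability of Brand E is 0.3679.

0.3679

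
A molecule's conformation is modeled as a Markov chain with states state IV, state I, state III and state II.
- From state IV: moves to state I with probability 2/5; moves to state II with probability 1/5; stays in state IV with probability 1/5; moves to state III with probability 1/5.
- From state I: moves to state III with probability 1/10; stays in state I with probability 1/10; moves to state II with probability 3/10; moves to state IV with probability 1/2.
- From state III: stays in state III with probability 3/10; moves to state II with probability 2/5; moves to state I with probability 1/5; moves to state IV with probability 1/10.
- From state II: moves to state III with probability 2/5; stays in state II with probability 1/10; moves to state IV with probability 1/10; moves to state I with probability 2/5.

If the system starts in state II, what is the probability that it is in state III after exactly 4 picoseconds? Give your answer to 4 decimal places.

Propagate the distribution vector 4 picoseconds from state II.
After 0 picoseconds: (0.0000, 0.0000, 0.0000, 1.0000)
After 1 picosecond: (0.1000, 0.4000, 0.4000, 0.1000)
After 2 picoseconds: (0.2700, 0.2000, 0.2200, 0.3100)
After 3 picoseconds: (0.2070, 0.2960, 0.2640, 0.2330)
After 4 picoseconds: (0.2391, 0.2584, 0.2434, 0.2591)
P(in state III after 4 picoseconds) = 0.2434

0.2434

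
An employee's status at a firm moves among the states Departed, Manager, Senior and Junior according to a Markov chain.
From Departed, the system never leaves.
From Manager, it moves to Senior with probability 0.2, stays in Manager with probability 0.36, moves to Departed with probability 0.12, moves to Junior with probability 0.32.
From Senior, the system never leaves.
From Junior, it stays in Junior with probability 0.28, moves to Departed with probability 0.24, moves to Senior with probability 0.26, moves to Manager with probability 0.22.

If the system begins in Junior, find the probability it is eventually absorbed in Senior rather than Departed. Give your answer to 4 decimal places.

0.5389

Let h(s) be the probability of absorption at Senior starting from transient state s. Then h(Senior) = 1 and h(Departed) = 0. By first-step analysis:
h(Manager) = 0.12·0 + 0.36·h(Manager) + 0.2·1 + 0.32·h(Junior)
h(Junior) = 0.24·0 + 0.22·h(Manager) + 0.26·1 + 0.28·h(Junior)
Solving: h(Manager) = 0.5820, h(Junior) = 0.5389.
Starting from Junior, the probability is 0.5389.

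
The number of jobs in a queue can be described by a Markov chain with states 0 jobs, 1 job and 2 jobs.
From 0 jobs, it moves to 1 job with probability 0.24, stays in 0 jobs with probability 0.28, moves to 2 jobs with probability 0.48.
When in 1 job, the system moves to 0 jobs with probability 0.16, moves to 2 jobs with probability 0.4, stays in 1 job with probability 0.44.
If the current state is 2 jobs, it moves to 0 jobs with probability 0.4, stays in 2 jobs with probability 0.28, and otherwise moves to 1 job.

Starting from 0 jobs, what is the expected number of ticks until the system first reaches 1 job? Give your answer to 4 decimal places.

Let t(s) be the expected number of ticks to first reach 1 job from state s, with t(1 job) = 0. Conditioning on the first tick:
t(0 jobs) = 1 + 0.28·t(0 jobs) + 0.48·t(2 jobs)
t(2 jobs) = 1 + 0.4·t(0 jobs) + 0.28·t(2 jobs)
Solving: t(0 jobs) = 3.6765, t(2 jobs) = 3.4314.
Expected ticks from 0 jobs to 1 job: 3.6765.

3.6765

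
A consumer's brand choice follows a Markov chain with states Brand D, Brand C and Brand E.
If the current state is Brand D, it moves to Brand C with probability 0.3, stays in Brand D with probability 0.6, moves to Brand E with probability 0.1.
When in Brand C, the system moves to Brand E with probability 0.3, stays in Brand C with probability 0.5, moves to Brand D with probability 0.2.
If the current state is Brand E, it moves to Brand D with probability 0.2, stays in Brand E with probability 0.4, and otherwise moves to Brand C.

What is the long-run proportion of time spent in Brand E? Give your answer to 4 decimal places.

Let the stationary distribution be π with π = πP and π_1 + π_2 + π_3 = 1.
π_1 = 0.6·π_1 + 0.2·π_2 + 0.2·π_3
π_2 = 0.3·π_1 + 0.5·π_2 + 0.4·π_3
Solving with the normalization constraint gives π = (0.3333, 0.4074, 0.2593).
So the stationary probability of Brand E is 0.2593.

0.2593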